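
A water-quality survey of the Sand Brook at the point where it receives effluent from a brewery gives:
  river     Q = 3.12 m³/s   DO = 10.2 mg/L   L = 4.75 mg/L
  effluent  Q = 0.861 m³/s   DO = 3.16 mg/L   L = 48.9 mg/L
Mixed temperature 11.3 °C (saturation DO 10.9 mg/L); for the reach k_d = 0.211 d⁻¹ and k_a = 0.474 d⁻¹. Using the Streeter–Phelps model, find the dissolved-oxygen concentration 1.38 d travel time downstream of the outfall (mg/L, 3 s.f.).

Mixed DO = (3.12×10.2 + 0.861×3.16)/(3.12+0.861) = 34.54/3.981 = 8.677 mg/L.
Mixed L₀ = (3.12×4.75 + 0.861×48.9)/(3.981) = 56.92/3.981 = 14.30 mg/L.
Initial deficit D₀ = C_s − DO₀ = 10.9 − 8.677 = 2.223 mg/L.
D(1.38) = [0.211×14.30/(0.474−0.211)](e^(−0.211×1.38) − e^(−0.474×1.38)) + 2.223 e^(−0.474×1.38)
= 11.47 × (0.7474 − 0.5199) + 2.223 × 0.5199 = 3.765 mg/L.
DO = 10.9 − 3.765 = 7.135 mg/L.

DO ≈ 7.13 mg/L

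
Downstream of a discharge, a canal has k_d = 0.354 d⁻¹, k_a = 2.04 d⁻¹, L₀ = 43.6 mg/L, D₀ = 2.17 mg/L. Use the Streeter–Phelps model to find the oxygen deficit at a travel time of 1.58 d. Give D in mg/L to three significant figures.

k_d L₀/(k_a−k_d) = 0.354×43.6/(2.04−0.354) = 15.43/1.686 = 9.154 mg/L.
e^(−k_d t) = e^(−0.354×1.580) = 0.5716; e^(−k_a t) = e^(−2.04×1.580) = 0.03983.
D = 9.154 × (0.5716 − 0.03983) + 2.17 × 0.03983 = 4.868 + 0.08643 = 4.954 mg/L.

D ≈ 4.95 mg/L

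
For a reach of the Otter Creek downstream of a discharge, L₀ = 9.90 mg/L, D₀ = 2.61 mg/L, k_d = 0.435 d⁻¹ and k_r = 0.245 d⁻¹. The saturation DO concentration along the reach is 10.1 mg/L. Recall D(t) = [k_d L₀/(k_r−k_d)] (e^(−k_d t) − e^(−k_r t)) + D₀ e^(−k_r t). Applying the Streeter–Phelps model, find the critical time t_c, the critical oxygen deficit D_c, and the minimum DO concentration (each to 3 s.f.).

t_c ≈ 2.45 d; D_c ≈ 6.06 mg/L; min DO ≈ 4.04 mg/L

t_c = [1/(k_r−k_d)] ln[(k_r/k_d)(1 − D₀(k_r−k_d)/(k_d L₀))]
= [1/(0.245−0.435)] ln[(0.245/0.435)(1 − 2.61×-0.1900/(0.435×9.90))]
= (1/-0.1900) ln[0.5632 × 1.115] = -5.263 × ln(0.6281) = -5.263 × -0.4651 = 2.448 d.
L(t_c) = L₀ e^(−k_d t_c) = 9.90 × 0.3448 = 3.413 mg/L, and at the critical point k_r D_c = k_d L, so D_c = (0.435/0.245) × 3.413 = 6.061 mg/L.
Minimum DO = C_s − D_c = 10.1 − 6.061 = 4.039 mg/L.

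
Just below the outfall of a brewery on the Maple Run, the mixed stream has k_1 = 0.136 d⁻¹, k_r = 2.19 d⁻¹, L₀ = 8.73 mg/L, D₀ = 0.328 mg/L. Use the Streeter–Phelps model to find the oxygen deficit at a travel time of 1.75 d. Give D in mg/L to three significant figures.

k_1 L₀/(k_r−k_1) = 0.136×8.73/(2.19−0.136) = 1.187/2.054 = 0.5780 mg/L.
e^(−k_1 t) = e^(−0.136×1.750) = 0.7882; e^(−k_r t) = e^(−2.19×1.750) = 0.02166.
D = 0.5780 × (0.7882 − 0.02166) + 0.328 × 0.02166 = 0.4431 + 0.007103 = 0.4502 mg/L.

D ≈ 0.450 mg/L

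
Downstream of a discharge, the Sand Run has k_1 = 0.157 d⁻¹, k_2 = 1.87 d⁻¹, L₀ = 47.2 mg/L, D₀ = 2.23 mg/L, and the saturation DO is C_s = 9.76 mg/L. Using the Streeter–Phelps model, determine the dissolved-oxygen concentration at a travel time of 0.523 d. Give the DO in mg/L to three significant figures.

DO ≈ 6.56 mg/L

k_1 L₀/(k_2−k_1) = 0.157×47.2/(1.87−0.157) = 7.410/1.713 = 4.326 mg/L.
e^(−k_1 t) = e^(−0.157×0.5230) = 0.9212; e^(−k_2 t) = e^(−1.87×0.5230) = 0.3761.
D = 4.326 × (0.9212 − 0.3761) + 2.23 × 0.3761 = 2.358 + 0.8386 = 3.197 mg/L.
DO = C_s − D = 9.76 − 3.197 = 6.563 mg/L.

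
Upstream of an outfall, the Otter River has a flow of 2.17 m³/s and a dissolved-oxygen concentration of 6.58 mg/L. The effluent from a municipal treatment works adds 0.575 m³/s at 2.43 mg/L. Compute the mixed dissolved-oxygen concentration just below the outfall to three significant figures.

Flow-weighted mixing: C = (Q_r C_r + Q_w C_w)/(Q_r + Q_w)
= (2.17×6.58 + 0.575×2.43)/(2.17 + 0.575) = 15.68/2.745 = 5.711 mg/L.

5.71 mg/L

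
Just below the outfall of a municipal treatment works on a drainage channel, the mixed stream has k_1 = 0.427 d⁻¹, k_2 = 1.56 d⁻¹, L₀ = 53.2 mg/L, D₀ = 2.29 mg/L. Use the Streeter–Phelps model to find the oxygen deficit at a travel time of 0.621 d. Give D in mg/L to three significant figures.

k_1 L₀/(k_2−k_1) = 0.427×53.2/(1.56−0.427) = 22.72/1.133 = 20.05 mg/L.
e^(−k_1 t) = e^(−0.427×0.6210) = 0.7671; e^(−k_2 t) = e^(−1.56×0.6210) = 0.3796.
D = 20.05 × (0.7671 − 0.3796) + 2.29 × 0.3796 = 7.770 + 0.8692 = 8.639 mg/L.

D ≈ 8.64 mg/L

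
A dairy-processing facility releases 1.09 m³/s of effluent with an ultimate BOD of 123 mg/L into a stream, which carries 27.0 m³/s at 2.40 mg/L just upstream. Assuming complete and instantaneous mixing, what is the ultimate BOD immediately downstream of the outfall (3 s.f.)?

Flow-weighted mixing: C = (Q_r C_r + Q_w C_w)/(Q_r + Q_w)
= (27.0×2.40 + 1.09×123)/(27.0 + 1.09) = 198.9/28.09 = 7.080 mg/L.

7.08 mg/L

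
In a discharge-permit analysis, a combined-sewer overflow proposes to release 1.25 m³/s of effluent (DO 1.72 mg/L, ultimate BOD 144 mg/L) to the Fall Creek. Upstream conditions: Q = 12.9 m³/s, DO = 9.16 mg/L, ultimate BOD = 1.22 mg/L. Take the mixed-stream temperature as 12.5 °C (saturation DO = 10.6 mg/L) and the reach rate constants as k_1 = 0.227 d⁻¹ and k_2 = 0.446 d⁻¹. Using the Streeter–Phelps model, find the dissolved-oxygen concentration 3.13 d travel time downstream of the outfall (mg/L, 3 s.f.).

Mixed DO = (12.9×9.16 + 1.25×1.72)/(12.9+1.25) = 120.3/14.15 = 8.503 mg/L.
Mixed L₀ = (12.9×1.22 + 1.25×144)/(14.15) = 195.7/14.15 = 13.83 mg/L.
Initial deficit D₀ = C_s − DO₀ = 10.6 − 8.503 = 2.097 mg/L.
D(3.13) = [0.227×13.83/(0.446−0.227)](e^(−0.227×3.13) − e^(−0.446×3.13)) + 2.097 e^(−0.446×3.13)
= 14.34 × (0.4914 − 0.2476) + 2.097 × 0.2476 = 4.015 mg/L.
DO = 10.6 − 4.015 = 6.585 mg/L.

DO ≈ 6.58 mg/L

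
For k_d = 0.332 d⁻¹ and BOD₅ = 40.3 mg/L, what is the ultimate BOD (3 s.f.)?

BOD₅ = L₀(1 − e^(−5k_d)) ⇒ L₀ = BOD₅ / (1 − e^(−5×0.332))
= 40.3 / (1 − 0.1901) = 40.3 / 0.8099 = 49.76 mg/L.

L₀ ≈ 49.8 mg/L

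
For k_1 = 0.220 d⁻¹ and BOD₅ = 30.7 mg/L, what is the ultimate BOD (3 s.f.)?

L₀ ≈ 46.0 mg/L

BOD₅ = L₀(1 − e^(−5k_1)) ⇒ L₀ = BOD₅ / (1 − e^(−5×0.220))
= 30.7 / (1 − 0.3329) = 30.7 / 0.6671 = 46.02 mg/L.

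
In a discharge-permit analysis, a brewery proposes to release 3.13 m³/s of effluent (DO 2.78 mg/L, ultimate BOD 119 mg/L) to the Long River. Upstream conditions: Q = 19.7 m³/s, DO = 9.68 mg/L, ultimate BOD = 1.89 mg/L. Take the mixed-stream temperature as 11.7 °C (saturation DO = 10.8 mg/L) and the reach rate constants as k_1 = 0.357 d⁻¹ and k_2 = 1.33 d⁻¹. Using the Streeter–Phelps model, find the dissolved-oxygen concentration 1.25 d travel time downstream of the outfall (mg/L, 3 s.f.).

DO ≈ 7.44 mg/L

Mixed DO = (19.7×9.68 + 3.13×2.78)/(19.7+3.13) = 199.4/22.83 = 8.734 mg/L.
Mixed L₀ = (19.7×1.89 + 3.13×119)/(22.83) = 409.7/22.83 = 17.95 mg/L.
Initial deficit D₀ = C_s − DO₀ = 10.8 − 8.734 = 2.066 mg/L.
D(1.25) = [0.357×17.95/(1.33−0.357)](e^(−0.357×1.25) − e^(−1.33×1.25)) + 2.066 e^(−1.33×1.25)
= 6.584 × (0.6400 − 0.1897) + 2.066 × 0.1897 = 3.357 mg/L.
DO = 10.8 − 3.357 = 7.443 mg/L.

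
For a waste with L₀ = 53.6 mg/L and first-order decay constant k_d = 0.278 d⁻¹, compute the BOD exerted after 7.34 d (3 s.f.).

y ≈ 46.6 mg/L

y_t = L₀(1 − e^(−k_d t)) = 53.6 × (1 − e^(−0.278×7.34))
= 53.6 × (1 − 0.1300) = 53.6 × 0.8700 = 46.63 mg/L.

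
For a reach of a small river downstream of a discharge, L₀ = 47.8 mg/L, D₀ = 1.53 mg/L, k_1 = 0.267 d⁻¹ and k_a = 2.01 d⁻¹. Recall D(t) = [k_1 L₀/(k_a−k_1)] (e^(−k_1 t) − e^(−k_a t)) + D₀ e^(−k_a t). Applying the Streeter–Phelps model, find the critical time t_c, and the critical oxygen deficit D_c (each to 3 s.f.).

t_c = [1/(k_a−k_1)] ln[(k_a/k_1)(1 − D₀(k_a−k_1)/(k_1 L₀))]
= [1/(2.01−0.267)] ln[(2.01/0.267)(1 − 1.53×1.743/(0.267×47.8))]
= (1/1.743) ln[7.528 × 0.7910] = 0.5737 × ln(5.955) = 0.5737 × 1.784 = 1.024 d.
D_c = (k_1/k_a) L₀ e^(−k_1 t_c) = (0.267/2.01) × 47.8 × e^(−0.267×1.024) = 0.1328 × 47.8 × 0.7609 = 4.831 mg/L.

t_c ≈ 1.02 d; D_c ≈ 4.83 mg/L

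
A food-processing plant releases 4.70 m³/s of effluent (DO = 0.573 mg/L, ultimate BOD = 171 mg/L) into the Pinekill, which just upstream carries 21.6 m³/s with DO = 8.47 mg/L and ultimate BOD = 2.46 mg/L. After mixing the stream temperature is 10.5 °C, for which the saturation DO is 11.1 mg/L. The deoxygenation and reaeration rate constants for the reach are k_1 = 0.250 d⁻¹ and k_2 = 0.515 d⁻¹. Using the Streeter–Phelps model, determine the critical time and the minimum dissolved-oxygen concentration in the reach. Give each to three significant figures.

Mixed DO = (21.6×8.47 + 4.70×0.573)/(21.6+4.70) = 185.6/26.30 = 7.059 mg/L.
Mixed L₀ = (21.6×2.46 + 4.70×171)/(26.30) = 856.8/26.30 = 32.58 mg/L.
Initial deficit D₀ = C_s − DO₀ = 11.1 − 7.059 = 4.041 mg/L.
t_c = (1/0.2650) ln[(0.515/0.250)(1 − 4.041×0.2650/(0.250×32.58))] = 3.774 × ln(1.789) = 2.195 d.
D_c = (0.250/0.515) × 32.58 × e^(−0.250×2.195) = 0.4854 × 32.58 × 0.5776 = 9.135 mg/L.
Minimum DO = 11.1 − 9.135 = 1.965 mg/L.

t_c ≈ 2.20 d; minimum DO ≈ 1.96 mg/L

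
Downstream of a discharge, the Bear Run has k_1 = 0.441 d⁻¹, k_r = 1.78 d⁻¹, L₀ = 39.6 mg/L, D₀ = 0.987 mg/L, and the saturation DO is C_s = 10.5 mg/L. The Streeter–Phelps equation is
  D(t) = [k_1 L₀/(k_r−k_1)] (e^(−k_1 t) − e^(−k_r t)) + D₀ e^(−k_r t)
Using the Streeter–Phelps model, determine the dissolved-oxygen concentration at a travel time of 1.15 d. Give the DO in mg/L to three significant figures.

k_1 L₀/(k_r−k_1) = 0.441×39.6/(1.78−0.441) = 17.46/1.339 = 13.04 mg/L.
e^(−k_1 t) = e^(−0.441×1.150) = 0.6022; e^(−k_r t) = e^(−1.78×1.150) = 0.1291.
D = 13.04 × (0.6022 − 0.1291) + 0.987 × 0.1291 = 6.170 + 0.1274 = 6.298 mg/L.
DO = C_s − D = 10.5 − 6.298 = 4.202 mg/L.

DO ≈ 4.20 mg/L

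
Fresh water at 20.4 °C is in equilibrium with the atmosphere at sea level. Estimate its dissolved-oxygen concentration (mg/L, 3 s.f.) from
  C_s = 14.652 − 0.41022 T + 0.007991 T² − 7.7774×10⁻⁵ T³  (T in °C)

C_s ≈ 8.95 mg/L

C_s = 14.652 − 0.41022×20.4 + 0.007991×20.4² − 7.7774×10⁻⁵×20.4³ = 8.949 mg/L.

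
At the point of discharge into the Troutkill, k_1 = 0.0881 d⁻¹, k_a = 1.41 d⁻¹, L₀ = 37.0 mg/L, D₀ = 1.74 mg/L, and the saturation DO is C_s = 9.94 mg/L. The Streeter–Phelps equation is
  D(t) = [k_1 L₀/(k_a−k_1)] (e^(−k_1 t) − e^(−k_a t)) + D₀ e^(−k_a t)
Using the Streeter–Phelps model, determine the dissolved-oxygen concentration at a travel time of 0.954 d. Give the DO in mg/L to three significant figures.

k_1 L₀/(k_a−k_1) = 0.0881×37.0/(1.41−0.0881) = 3.260/1.322 = 2.466 mg/L.
e^(−k_1 t) = e^(−0.0881×0.9540) = 0.9194; e^(−k_a t) = e^(−1.41×0.9540) = 0.2605.
D = 2.466 × (0.9194 − 0.2605) + 1.74 × 0.2605 = 1.625 + 0.4533 = 2.078 mg/L.
DO = C_s − D = 9.94 − 2.078 = 7.862 mg/L.

DO ≈ 7.86 mg/L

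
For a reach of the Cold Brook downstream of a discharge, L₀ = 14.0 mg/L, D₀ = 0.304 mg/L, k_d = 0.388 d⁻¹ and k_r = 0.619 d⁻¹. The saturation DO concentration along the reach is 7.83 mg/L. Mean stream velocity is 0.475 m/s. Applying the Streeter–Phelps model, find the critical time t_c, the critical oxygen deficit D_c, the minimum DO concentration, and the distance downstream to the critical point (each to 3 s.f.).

At the critical point dD/dt = 0, so k_d L₀ e^(−k_d t) = k_r D. Substituting D(t) from the Streeter–Phelps equation and solving for t gives
t_c = ln[(k_r/k_d)(1 − D₀(k_r−k_d)/(k_d L₀))] / (k_r−k_d).
Here k_r−k_d = 0.2310 d⁻¹ and 1 − D₀(k_r−k_d)/(k_d L₀) = 1 − 0.304×0.2310/(0.388×14.0) = 0.9871, so
t_c = ln(1.595 × 0.9871) / 0.2310 = 0.4541 / 0.2310 = 1.966 d.
L(t_c) = L₀ e^(−k_d t_c) = 14.0 × 0.4664 = 6.530 mg/L, and at the critical point k_r D_c = k_d L, so D_c = (0.388/0.619) × 6.530 = 4.093 mg/L.
Minimum DO = C_s − D_c = 7.83 − 4.093 = 3.737 mg/L.
x_c = v t_c = 0.475 m/s × 1.966 d × 86400 s/d = 80670 m ≈ 80.7 km.

t_c ≈ 1.97 d; D_c ≈ 4.09 mg/L; min DO ≈ 3.74 mg/L; x_c ≈ 80.7 km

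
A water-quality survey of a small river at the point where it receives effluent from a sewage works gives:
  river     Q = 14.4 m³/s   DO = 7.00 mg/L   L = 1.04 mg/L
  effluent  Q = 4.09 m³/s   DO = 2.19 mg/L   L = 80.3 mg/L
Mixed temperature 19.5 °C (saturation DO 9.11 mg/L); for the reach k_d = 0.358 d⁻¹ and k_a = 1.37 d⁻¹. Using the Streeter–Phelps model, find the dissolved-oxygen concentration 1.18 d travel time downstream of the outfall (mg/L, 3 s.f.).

DO ≈ 5.48 mg/L

Mixed DO = (14.4×7.00 + 4.09×2.19)/(14.4+4.09) = 109.8/18.49 = 5.936 mg/L.
Mixed L₀ = (14.4×1.04 + 4.09×80.3)/(18.49) = 343.4/18.49 = 18.57 mg/L.
Initial deficit D₀ = C_s − DO₀ = 9.11 − 5.936 = 3.174 mg/L.
D(1.18) = [0.358×18.57/(1.37−0.358)](e^(−0.358×1.18) − e^(−1.37×1.18)) + 3.174 e^(−1.37×1.18)
= 6.570 × (0.6554 − 0.1986) + 3.174 × 0.1986 = 3.632 mg/L.
DO = 9.11 − 3.632 = 5.478 mg/L.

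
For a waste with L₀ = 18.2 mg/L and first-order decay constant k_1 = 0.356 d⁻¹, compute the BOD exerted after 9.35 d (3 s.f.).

y_t = L₀(1 − e^(−k_1 t)) = 18.2 × (1 − e^(−0.356×9.35))
= 18.2 × (1 − 0.03584) = 18.2 × 0.9642 = 17.55 mg/L.

y ≈ 17.5 mg/L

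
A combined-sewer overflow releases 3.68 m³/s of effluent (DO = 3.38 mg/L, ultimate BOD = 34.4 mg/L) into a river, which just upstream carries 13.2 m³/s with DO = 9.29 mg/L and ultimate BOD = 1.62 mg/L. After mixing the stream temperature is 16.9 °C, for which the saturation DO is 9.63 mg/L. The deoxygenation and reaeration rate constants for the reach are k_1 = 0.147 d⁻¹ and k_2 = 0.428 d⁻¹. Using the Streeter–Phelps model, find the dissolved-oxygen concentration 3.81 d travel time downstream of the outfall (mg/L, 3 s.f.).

DO ≈ 7.59 mg/L

Mixed DO = (13.2×9.29 + 3.68×3.38)/(13.2+3.68) = 135.1/16.88 = 8.002 mg/L.
Mixed L₀ = (13.2×1.62 + 3.68×34.4)/(16.88) = 148.0/16.88 = 8.766 mg/L.
Initial deficit D₀ = C_s − DO₀ = 9.63 − 8.002 = 1.628 mg/L.
D(3.81) = [0.147×8.766/(0.428−0.147)](e^(−0.147×3.81) − e^(−0.428×3.81)) + 1.628 e^(−0.428×3.81)
= 4.586 × (0.5712 − 0.1958) + 1.628 × 0.1958 = 2.040 mg/L.
DO = 9.63 − 2.040 = 7.590 mg/L.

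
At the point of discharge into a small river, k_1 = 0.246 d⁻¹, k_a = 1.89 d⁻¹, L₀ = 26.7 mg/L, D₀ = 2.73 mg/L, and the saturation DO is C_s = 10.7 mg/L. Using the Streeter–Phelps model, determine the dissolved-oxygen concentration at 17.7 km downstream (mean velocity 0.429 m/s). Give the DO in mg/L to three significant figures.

Travel time t = x/v = 17.7 km / (0.429 m/s) = 17700 m / 0.429 m/s = 41260 s = 0.4775 d.
k_1 L₀/(k_a−k_1) = 0.246×26.7/(1.89−0.246) = 6.568/1.644 = 3.995 mg/L.
e^(−k_1 t) = e^(−0.246×0.4775) = 0.8892; e^(−k_a t) = e^(−1.89×0.4775) = 0.4055.
D = 3.995 × (0.8892 − 0.4055) + 2.73 × 0.4055 = 1.932 + 1.107 = 3.039 mg/L.
DO = C_s − D = 10.7 − 3.039 = 7.661 mg/L.

DO ≈ 7.66 mg/L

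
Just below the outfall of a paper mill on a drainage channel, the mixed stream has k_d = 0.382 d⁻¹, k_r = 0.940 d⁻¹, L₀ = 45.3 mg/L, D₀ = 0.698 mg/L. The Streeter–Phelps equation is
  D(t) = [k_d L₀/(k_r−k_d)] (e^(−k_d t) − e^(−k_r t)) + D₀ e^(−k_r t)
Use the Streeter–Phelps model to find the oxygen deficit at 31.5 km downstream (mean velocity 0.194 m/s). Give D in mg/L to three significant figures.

D ≈ 9.95 mg/L

Travel time t = x/v = 31.5 km / (0.194 m/s) = 31500 m / 0.194 m/s = 162400 s = 1.879 d.
k_d L₀/(k_r−k_d) = 0.382×45.3/(0.940−0.382) = 17.30/0.5580 = 31.01 mg/L.
e^(−k_d t) = e^(−0.382×1.879) = 0.4878; e^(−k_r t) = e^(−0.940×1.879) = 0.1709.
D = 31.01 × (0.4878 − 0.1709) + 0.698 × 0.1709 = 9.826 + 0.1193 = 9.946 mg/L.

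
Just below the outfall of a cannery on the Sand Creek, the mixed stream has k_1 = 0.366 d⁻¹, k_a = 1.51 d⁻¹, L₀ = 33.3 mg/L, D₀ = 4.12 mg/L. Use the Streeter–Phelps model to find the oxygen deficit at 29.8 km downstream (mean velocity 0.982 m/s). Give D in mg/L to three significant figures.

Travel time t = x/v = 29.8 km / (0.982 m/s) = 29800 m / 0.982 m/s = 30350 s = 0.3512 d.
k_1 L₀/(k_a−k_1) = 0.366×33.3/(1.51−0.366) = 12.19/1.144 = 10.65 mg/L.
e^(−k_1 t) = e^(−0.366×0.3512) = 0.8794; e^(−k_a t) = e^(−1.51×0.3512) = 0.5884.
D = 10.65 × (0.8794 − 0.5884) + 4.12 × 0.5884 = 3.100 + 2.424 = 5.524 mg/L.

D ≈ 5.52 mg/L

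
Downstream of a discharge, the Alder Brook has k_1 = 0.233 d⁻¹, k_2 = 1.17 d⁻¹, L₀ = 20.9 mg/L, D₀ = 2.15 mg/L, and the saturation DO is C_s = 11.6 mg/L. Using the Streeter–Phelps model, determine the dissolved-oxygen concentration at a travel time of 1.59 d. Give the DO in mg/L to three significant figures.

k_1 L₀/(k_2−k_1) = 0.233×20.9/(1.17−0.233) = 4.870/0.9370 = 5.197 mg/L.
e^(−k_1 t) = e^(−0.233×1.590) = 0.6904; e^(−k_2 t) = e^(−1.17×1.590) = 0.1556.
D = 5.197 × (0.6904 − 0.1556) + 2.15 × 0.1556 = 2.779 + 0.3346 = 3.114 mg/L.
DO = C_s − D = 11.6 − 3.114 = 8.486 mg/L.

DO ≈ 8.49 mg/L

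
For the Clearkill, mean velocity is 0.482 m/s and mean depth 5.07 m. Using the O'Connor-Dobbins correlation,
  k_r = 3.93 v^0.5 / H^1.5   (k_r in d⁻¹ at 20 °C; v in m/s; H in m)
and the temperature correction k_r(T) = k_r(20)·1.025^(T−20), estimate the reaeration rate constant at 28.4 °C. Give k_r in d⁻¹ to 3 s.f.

k_r ≈ 0.294 d⁻¹

k_r(20) = 3.93 × 0.482^0.5 / 5.07^1.5 = 3.93 × 0.6943 / 11.42 = 0.2390 d⁻¹.
k_r(28.4) = 0.2390 × 1.025^(28.4−20) = 0.2390 × 1.230 = 0.2941 d⁻¹.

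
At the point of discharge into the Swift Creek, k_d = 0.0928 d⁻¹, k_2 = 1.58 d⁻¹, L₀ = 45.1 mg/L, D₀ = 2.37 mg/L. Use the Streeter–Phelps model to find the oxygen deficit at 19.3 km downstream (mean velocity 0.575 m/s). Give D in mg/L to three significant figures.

Travel time t = x/v = 19.3 km / (0.575 m/s) = 19300 m / 0.575 m/s = 33570 s = 0.3885 d.
k_d L₀/(k_2−k_d) = 0.0928×45.1/(1.58−0.0928) = 4.185/1.487 = 2.814 mg/L.
e^(−k_d t) = e^(−0.0928×0.3885) = 0.9646; e^(−k_2 t) = e^(−1.58×0.3885) = 0.5413.
D = 2.814 × (0.9646 − 0.5413) + 2.37 × 0.5413 = 1.191 + 1.283 = 2.474 mg/L.

D ≈ 2.47 mg/L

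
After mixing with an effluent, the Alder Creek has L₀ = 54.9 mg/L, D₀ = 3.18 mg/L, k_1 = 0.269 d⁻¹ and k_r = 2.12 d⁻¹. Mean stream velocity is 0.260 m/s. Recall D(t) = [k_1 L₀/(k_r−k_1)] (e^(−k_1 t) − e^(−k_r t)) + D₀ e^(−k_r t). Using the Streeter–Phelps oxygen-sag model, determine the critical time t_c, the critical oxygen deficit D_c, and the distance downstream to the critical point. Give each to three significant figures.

t_c ≈ 0.841 d; D_c ≈ 5.56 mg/L; x_c ≈ 18.9 km

At the critical point dD/dt = 0, so k_1 L₀ e^(−k_1 t) = k_r D. Substituting D(t) from the Streeter–Phelps equation and solving for t gives
t_c = ln[(k_r/k_1)(1 − D₀(k_r−k_1)/(k_1 L₀))] / (k_r−k_1).
Here k_r−k_1 = 1.851 d⁻¹ and 1 − D₀(k_r−k_1)/(k_1 L₀) = 1 − 3.18×1.851/(0.269×54.9) = 0.6014, so
t_c = ln(7.881 × 0.6014) / 1.851 = 1.556 / 1.851 = 0.8406 d.
L(t_c) = L₀ e^(−k_1 t_c) = 54.9 × 0.7976 = 43.79 mg/L, and at the critical point k_r D_c = k_1 L, so D_c = (0.269/2.12) × 43.79 = 5.556 mg/L.
x_c = v t_c = 0.260 m/s × 0.8406 d × 86400 s/d = 18880 m ≈ 18.9 km.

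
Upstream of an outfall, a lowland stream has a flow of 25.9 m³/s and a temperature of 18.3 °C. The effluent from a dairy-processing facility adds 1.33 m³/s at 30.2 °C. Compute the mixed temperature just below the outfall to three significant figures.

18.9 °C

Flow-weighted mixing: C = (Q_r C_r + Q_w C_w)/(Q_r + Q_w)
= (25.9×18.3 + 1.33×30.2)/(25.9 + 1.33) = 514.1/27.23 = 18.88 °C.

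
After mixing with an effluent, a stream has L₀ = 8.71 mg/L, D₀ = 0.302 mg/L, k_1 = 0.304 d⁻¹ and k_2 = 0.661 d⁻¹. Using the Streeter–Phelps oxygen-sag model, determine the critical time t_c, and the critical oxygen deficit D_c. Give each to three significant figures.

t_c ≈ 2.06 d; D_c ≈ 2.14 mg/L

At the critical point dD/dt = 0, so k_1 L₀ e^(−k_1 t) = k_2 D. Substituting D(t) from the Streeter–Phelps equation and solving for t gives
t_c = ln[(k_2/k_1)(1 − D₀(k_2−k_1)/(k_1 L₀))] / (k_2−k_1).
Here k_2−k_1 = 0.3570 d⁻¹ and 1 − D₀(k_2−k_1)/(k_1 L₀) = 1 − 0.302×0.3570/(0.304×8.71) = 0.9593, so
t_c = ln(2.174 × 0.9593) / 0.3570 = 0.7352 / 0.3570 = 2.059 d.
L(t_c) = L₀ e^(−k_1 t_c) = 8.71 × 0.5347 = 4.657 mg/L, and at the critical point k_2 D_c = k_1 L, so D_c = (0.304/0.661) × 4.657 = 2.142 mg/L.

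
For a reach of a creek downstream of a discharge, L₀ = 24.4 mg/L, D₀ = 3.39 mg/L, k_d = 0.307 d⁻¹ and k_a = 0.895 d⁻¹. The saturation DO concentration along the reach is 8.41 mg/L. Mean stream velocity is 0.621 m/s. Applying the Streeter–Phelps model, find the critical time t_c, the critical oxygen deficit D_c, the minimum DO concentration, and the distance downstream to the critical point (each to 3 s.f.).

With k_a/k_d = 2.915 and 1 − D₀(k_a−k_d)/(k_d L₀) = 0.7339,
t_c = ln(2.915 × 0.7339) / (0.895 − 0.307) = ln(2.140) / 0.5880 = 0.7606/0.5880 = 1.294 d.
L(t_c) = L₀ e^(−k_d t_c) = 24.4 × 0.6723 = 16.40 mg/L, and at the critical point k_a D_c = k_d L, so D_c = (0.307/0.895) × 16.40 = 5.627 mg/L.
Minimum DO = C_s − D_c = 8.41 − 5.627 = 2.783 mg/L.
x_c = v t_c = 0.621 m/s × 1.294 d × 86400 s/d = 69400 m ≈ 69.4 km.

t_c ≈ 1.29 d; D_c ≈ 5.63 mg/L; min DO ≈ 2.78 mg/L; x_c ≈ 69.4 km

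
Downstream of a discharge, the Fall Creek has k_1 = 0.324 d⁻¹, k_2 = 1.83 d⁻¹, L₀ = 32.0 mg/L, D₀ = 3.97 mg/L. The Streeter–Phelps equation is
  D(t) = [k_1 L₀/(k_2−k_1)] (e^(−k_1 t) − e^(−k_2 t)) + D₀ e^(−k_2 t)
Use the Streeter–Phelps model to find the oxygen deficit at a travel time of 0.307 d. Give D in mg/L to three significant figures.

D ≈ 4.57 mg/L

k_1 L₀/(k_2−k_1) = 0.324×32.0/(1.83−0.324) = 10.37/1.506 = 6.884 mg/L.
e^(−k_1 t) = e^(−0.324×0.3070) = 0.9053; e^(−k_2 t) = e^(−1.83×0.3070) = 0.5702.
D = 6.884 × (0.9053 − 0.5702) + 3.97 × 0.5702 = 2.307 + 2.264 = 4.571 mg/L.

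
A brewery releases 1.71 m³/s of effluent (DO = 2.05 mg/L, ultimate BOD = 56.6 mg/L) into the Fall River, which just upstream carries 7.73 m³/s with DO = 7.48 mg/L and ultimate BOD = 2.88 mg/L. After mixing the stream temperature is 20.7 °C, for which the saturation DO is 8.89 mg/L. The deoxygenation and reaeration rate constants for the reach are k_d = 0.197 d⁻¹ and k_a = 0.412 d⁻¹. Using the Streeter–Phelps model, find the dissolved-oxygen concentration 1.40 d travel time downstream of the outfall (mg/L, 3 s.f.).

DO ≈ 5.27 mg/L

Mixed DO = (7.73×7.48 + 1.71×2.05)/(7.73+1.71) = 61.33/9.440 = 6.496 mg/L.
Mixed L₀ = (7.73×2.88 + 1.71×56.6)/(9.440) = 119.0/9.440 = 12.61 mg/L.
Initial deficit D₀ = C_s − DO₀ = 8.89 − 6.496 = 2.394 mg/L.
D(1.40) = [0.197×12.61/(0.412−0.197)](e^(−0.197×1.40) − e^(−0.412×1.40)) + 2.394 e^(−0.412×1.40)
= 11.56 × (0.7590 − 0.5617) + 2.394 × 0.5617 = 3.624 mg/L.
DO = 8.89 − 3.624 = 5.266 mg/L.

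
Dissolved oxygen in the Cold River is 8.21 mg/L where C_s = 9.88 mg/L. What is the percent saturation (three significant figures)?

83.1 % saturation

% saturation = C/C_s × 100 = 8.21/9.88 × 100 = 83.1 %.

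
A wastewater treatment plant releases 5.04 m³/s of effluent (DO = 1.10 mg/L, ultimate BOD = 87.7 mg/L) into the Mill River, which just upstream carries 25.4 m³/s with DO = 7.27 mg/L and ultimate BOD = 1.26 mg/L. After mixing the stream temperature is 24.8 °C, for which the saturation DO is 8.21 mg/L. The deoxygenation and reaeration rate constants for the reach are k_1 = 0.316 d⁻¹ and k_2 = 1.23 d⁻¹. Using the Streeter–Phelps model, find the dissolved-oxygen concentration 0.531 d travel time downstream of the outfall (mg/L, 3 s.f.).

Mixed DO = (25.4×7.27 + 5.04×1.10)/(25.4+5.04) = 190.2/30.44 = 6.248 mg/L.
Mixed L₀ = (25.4×1.26 + 5.04×87.7)/(30.44) = 474.0/30.44 = 15.57 mg/L.
Initial deficit D₀ = C_s − DO₀ = 8.21 − 6.248 = 1.962 mg/L.
D(0.531) = [0.316×15.57/(1.23−0.316)](e^(−0.316×0.531) − e^(−1.23×0.531)) + 1.962 e^(−1.23×0.531)
= 5.384 × (0.8455 − 0.5204) + 1.962 × 0.5204 = 2.771 mg/L.
DO = 8.21 − 2.771 = 5.439 mg/L.

DO ≈ 5.44 mg/L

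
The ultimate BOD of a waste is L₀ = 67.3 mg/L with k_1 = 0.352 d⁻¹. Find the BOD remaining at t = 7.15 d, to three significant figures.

L ≈ 5.43 mg/L

L_t = L₀ e^(−k_1 t) = 67.3 × e^(−0.352×7.15) = 67.3 × 0.08072 = 5.432 mg/L.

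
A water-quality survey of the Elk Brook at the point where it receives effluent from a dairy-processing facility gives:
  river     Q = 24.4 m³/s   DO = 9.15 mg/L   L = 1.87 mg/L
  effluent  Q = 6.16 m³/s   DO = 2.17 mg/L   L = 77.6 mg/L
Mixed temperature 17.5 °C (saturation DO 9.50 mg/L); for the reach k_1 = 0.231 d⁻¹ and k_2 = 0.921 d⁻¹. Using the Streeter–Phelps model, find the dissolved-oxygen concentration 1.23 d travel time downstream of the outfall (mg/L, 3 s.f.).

DO ≈ 6.46 mg/L

Mixed DO = (24.4×9.15 + 6.16×2.17)/(24.4+6.16) = 236.6/30.56 = 7.743 mg/L.
Mixed L₀ = (24.4×1.87 + 6.16×77.6)/(30.56) = 523.6/30.56 = 17.13 mg/L.
Initial deficit D₀ = C_s − DO₀ = 9.50 − 7.743 = 1.757 mg/L.
D(1.23) = [0.231×17.13/(0.921−0.231)](e^(−0.231×1.23) − e^(−0.921×1.23)) + 1.757 e^(−0.921×1.23)
= 5.736 × (0.7527 − 0.3221) + 1.757 × 0.3221 = 3.036 mg/L.
DO = 9.50 − 3.036 = 6.464 mg/L.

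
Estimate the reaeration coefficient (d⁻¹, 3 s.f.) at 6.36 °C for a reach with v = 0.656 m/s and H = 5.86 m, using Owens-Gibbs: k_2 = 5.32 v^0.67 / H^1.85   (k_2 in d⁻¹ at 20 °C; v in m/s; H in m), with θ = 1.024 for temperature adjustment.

k_2 ≈ 0.110 d⁻¹

k_2(20) = 5.32 × 0.656^0.67 / 5.86^1.85 = 5.32 × 0.7539 / 26.34 = 0.1523 d⁻¹.
k_2(6.36) = 0.1523 × 1.024^(6.36−20) = 0.1523 × 0.7236 = 0.1102 d⁻¹.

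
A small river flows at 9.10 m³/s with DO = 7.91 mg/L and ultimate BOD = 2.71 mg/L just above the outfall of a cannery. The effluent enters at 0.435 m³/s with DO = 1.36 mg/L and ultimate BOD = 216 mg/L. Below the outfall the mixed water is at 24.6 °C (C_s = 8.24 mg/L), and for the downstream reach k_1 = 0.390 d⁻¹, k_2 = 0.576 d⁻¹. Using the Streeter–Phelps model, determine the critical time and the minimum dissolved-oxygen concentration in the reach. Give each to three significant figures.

Mixed DO = (9.10×7.91 + 0.435×1.36)/(9.10+0.435) = 72.57/9.535 = 7.611 mg/L.
Mixed L₀ = (9.10×2.71 + 0.435×216)/(9.535) = 118.6/9.535 = 12.44 mg/L.
Initial deficit D₀ = C_s − DO₀ = 8.24 − 7.611 = 0.6288 mg/L.
t_c = (1/0.1860) ln[(0.576/0.390)(1 − 0.6288×0.1860/(0.390×12.44))] = 5.376 × ln(1.441) = 1.965 d.
D_c = (0.390/0.576) × 12.44 × e^(−0.390×1.965) = 0.6771 × 12.44 × 0.4646 = 3.914 mg/L.
Minimum DO = 8.24 − 3.914 = 4.326 mg/L.

t_c ≈ 1.97 d; minimum DO ≈ 4.33 mg/L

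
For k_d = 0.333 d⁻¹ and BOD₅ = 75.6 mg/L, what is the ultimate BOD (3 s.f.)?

L₀ ≈ 93.2 mg/L

BOD₅ = L₀(1 − e^(−5k_d)) ⇒ L₀ = BOD₅ / (1 − e^(−5×0.333))
= 75.6 / (1 − 0.1892) = 75.6 / 0.8108 = 93.24 mg/L.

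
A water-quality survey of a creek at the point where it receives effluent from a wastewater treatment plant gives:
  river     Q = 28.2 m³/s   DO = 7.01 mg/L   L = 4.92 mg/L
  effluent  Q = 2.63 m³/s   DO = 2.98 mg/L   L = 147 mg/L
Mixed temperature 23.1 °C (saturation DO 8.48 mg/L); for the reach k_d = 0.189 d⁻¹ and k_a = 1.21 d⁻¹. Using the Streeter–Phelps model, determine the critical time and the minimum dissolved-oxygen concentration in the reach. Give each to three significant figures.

t_c ≈ 0.980 d; minimum DO ≈ 6.27 mg/L

Mixed DO = (28.2×7.01 + 2.63×2.98)/(28.2+2.63) = 205.5/30.83 = 6.666 mg/L.
Mixed L₀ = (28.2×4.92 + 2.63×147)/(30.83) = 525.4/30.83 = 17.04 mg/L.
Initial deficit D₀ = C_s − DO₀ = 8.48 − 6.666 = 1.814 mg/L.
t_c = (1/1.021) ln[(1.21/0.189)(1 − 1.814×1.021/(0.189×17.04))] = 0.9794 × ln(2.721) = 0.9804 d.
D_c = (0.189/1.21) × 17.04 × e^(−0.189×0.9804) = 0.1562 × 17.04 × 0.8309 = 2.211 mg/L.
Minimum DO = 8.48 − 2.211 = 6.269 mg/L.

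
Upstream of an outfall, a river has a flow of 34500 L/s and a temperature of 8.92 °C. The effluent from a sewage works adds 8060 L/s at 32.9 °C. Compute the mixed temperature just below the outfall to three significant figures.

13.5 °C

Flow-weighted mixing: C = (Q_r C_r + Q_w C_w)/(Q_r + Q_w)
= (34500×8.92 + 8060×32.9)/(34500 + 8060) = 572900/42560 = 13.46 °C.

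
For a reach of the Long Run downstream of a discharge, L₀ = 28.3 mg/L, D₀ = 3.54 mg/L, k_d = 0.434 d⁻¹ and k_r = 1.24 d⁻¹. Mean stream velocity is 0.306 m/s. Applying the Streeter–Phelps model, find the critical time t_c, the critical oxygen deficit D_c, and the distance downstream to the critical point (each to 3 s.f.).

t_c ≈ 0.975 d; D_c ≈ 6.49 mg/L; x_c ≈ 25.8 km

At the critical point dD/dt = 0, so k_d L₀ e^(−k_d t) = k_r D. Substituting D(t) from the Streeter–Phelps equation and solving for t gives
t_c = ln[(k_r/k_d)(1 − D₀(k_r−k_d)/(k_d L₀))] / (k_r−k_d).
Here k_r−k_d = 0.8060 d⁻¹ and 1 − D₀(k_r−k_d)/(k_d L₀) = 1 − 3.54×0.8060/(0.434×28.3) = 0.7677, so
t_c = ln(2.857 × 0.7677) / 0.8060 = 0.7855 / 0.8060 = 0.9745 d.
L(t_c) = L₀ e^(−k_d t_c) = 28.3 × 0.6551 = 18.54 mg/L, and at the critical point k_r D_c = k_d L, so D_c = (0.434/1.24) × 18.54 = 6.489 mg/L.
x_c = v t_c = 0.306 m/s × 0.9745 d × 86400 s/d = 25760 m ≈ 25.8 km.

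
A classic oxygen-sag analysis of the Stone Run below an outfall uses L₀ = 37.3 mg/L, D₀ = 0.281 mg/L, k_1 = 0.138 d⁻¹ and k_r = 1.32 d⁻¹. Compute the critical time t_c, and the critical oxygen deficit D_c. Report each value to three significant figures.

t_c ≈ 1.85 d; D_c ≈ 3.02 mg/L

At the critical point dD/dt = 0, so k_1 L₀ e^(−k_1 t) = k_r D. Substituting D(t) from the Streeter–Phelps equation and solving for t gives
t_c = ln[(k_r/k_1)(1 − D₀(k_r−k_1)/(k_1 L₀))] / (k_r−k_1).
Here k_r−k_1 = 1.182 d⁻¹ and 1 − D₀(k_r−k_1)/(k_1 L₀) = 1 − 0.281×1.182/(0.138×37.3) = 0.9355, so
t_c = ln(9.565 × 0.9355) / 1.182 = 2.191 / 1.182 = 1.854 d.
L(t_c) = L₀ e^(−k_1 t_c) = 37.3 × 0.7743 = 28.88 mg/L, and at the critical point k_r D_c = k_1 L, so D_c = (0.138/1.32) × 28.88 = 3.019 mg/L.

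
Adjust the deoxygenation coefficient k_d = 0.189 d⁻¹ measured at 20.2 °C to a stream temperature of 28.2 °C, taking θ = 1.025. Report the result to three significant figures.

k_d(T₂) = k_d(T₁) · θ^(T₂−T₁) = 0.189 × 1.025^(28.2−20.2)
= 0.189 × 1.025^8.00 = 0.189 × 1.218 = 0.2303 d⁻¹.

k_d ≈ 0.230 d⁻¹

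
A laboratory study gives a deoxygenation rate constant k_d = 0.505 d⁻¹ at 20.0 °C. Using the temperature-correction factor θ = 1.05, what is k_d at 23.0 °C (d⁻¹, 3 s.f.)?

k_d(T₂) = k_d(T₁) · θ^(T₂−T₁) = 0.505 × 1.05^(23.0−20.0)
= 0.505 × 1.05^3.00 = 0.505 × 1.158 = 0.5846 d⁻¹.

k_d ≈ 0.585 d⁻¹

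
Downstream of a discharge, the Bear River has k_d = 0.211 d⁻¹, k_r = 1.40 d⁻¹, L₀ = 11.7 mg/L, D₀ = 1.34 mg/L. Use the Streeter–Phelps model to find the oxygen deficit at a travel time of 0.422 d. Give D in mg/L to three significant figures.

D ≈ 1.49 mg/L

k_d L₀/(k_r−k_d) = 0.211×11.7/(1.40−0.211) = 2.469/1.189 = 2.076 mg/L.
e^(−k_d t) = e^(−0.211×0.4220) = 0.9148; e^(−k_r t) = e^(−1.40×0.4220) = 0.5539.
D = 2.076 × (0.9148 − 0.5539) + 1.34 × 0.5539 = 0.7494 + 0.7422 = 1.492 mg/L.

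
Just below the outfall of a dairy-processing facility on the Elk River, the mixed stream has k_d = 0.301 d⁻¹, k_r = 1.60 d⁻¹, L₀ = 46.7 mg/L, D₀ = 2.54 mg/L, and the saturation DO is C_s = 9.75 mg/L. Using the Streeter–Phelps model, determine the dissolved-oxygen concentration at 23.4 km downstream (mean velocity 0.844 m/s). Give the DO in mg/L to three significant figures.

Travel time t = x/v = 23.4 km / (0.844 m/s) = 23400 m / 0.844 m/s = 27730 s = 0.3209 d.
k_d L₀/(k_r−k_d) = 0.301×46.7/(1.60−0.301) = 14.06/1.299 = 10.82 mg/L.
e^(−k_d t) = e^(−0.301×0.3209) = 0.9079; e^(−k_r t) = e^(−1.60×0.3209) = 0.5984.
D = 10.82 × (0.9079 − 0.5984) + 2.54 × 0.5984 = 3.349 + 1.520 = 4.869 mg/L.
DO = C_s − D = 9.75 − 4.869 = 4.881 mg/L.

DO ≈ 4.88 mg/L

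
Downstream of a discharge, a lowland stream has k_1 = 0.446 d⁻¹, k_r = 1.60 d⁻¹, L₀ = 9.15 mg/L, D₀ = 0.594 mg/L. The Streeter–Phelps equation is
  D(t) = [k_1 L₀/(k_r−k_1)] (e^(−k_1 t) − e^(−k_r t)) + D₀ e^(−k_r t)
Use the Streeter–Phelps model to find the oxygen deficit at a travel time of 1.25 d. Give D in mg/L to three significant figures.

D ≈ 1.63 mg/L

k_1 L₀/(k_r−k_1) = 0.446×9.15/(1.60−0.446) = 4.081/1.154 = 3.536 mg/L.
e^(−k_1 t) = e^(−0.446×1.250) = 0.5726; e^(−k_r t) = e^(−1.60×1.250) = 0.1353.
D = 3.536 × (0.5726 − 0.1353) + 0.594 × 0.1353 = 1.546 + 0.08039 = 1.627 mg/L.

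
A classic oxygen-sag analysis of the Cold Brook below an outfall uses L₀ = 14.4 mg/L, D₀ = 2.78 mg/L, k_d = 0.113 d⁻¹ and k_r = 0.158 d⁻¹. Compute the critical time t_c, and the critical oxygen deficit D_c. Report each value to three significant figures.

t_c ≈ 5.67 d; D_c ≈ 5.43 mg/L

With k_r/k_d = 1.398 and 1 − D₀(k_r−k_d)/(k_d L₀) = 0.9231,
t_c = ln(1.398 × 0.9231) / (0.158 − 0.113) = ln(1.291) / 0.04500 = 0.2552/0.04500 = 5.671 d.
L(t_c) = L₀ e^(−k_d t_c) = 14.4 × 0.5268 = 7.586 mg/L, and at the critical point k_r D_c = k_d L, so D_c = (0.113/0.158) × 7.586 = 5.426 mg/L.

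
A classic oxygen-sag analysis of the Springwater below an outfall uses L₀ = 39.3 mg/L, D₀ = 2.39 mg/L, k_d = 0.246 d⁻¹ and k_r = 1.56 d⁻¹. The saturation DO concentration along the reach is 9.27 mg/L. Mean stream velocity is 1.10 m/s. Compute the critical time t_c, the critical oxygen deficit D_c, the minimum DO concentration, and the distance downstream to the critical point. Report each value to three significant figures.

t_c = [1/(k_r−k_d)] ln[(k_r/k_d)(1 − D₀(k_r−k_d)/(k_d L₀))]
= [1/(1.56−0.246)] ln[(1.56/0.246)(1 − 2.39×1.314/(0.246×39.3))]
= (1/1.314) ln[6.341 × 0.6752] = 0.7610 × ln(4.282) = 0.7610 × 1.454 = 1.107 d.
D_c = (k_d/k_r) L₀ e^(−k_d t_c) = (0.246/1.56) × 39.3 × e^(−0.246×1.107) = 0.1577 × 39.3 × 0.7617 = 4.720 mg/L.
Minimum DO = C_s − D_c = 9.27 − 4.720 = 4.550 mg/L.
x_c = v t_c = 1.10 m/s × 1.107 d × 86400 s/d = 105200 m ≈ 105 km.

t_c ≈ 1.11 d; D_c ≈ 4.72 mg/L; min DO ≈ 4.55 mg/L; x_c ≈ 105 km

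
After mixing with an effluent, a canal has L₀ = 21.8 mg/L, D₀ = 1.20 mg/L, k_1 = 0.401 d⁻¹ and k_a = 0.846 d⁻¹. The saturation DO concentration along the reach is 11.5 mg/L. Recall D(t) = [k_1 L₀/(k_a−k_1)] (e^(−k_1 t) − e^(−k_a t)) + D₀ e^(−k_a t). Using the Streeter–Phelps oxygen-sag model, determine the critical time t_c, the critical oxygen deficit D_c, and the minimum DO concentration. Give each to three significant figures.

t_c ≈ 1.54 d; D_c ≈ 5.58 mg/L; min DO ≈ 5.92 mg/L

At the critical point dD/dt = 0, so k_1 L₀ e^(−k_1 t) = k_a D. Substituting D(t) from the Streeter–Phelps equation and solving for t gives
t_c = ln[(k_a/k_1)(1 − D₀(k_a−k_1)/(k_1 L₀))] / (k_a−k_1).
Here k_a−k_1 = 0.4450 d⁻¹ and 1 − D₀(k_a−k_1)/(k_1 L₀) = 1 − 1.20×0.4450/(0.401×21.8) = 0.9389, so
t_c = ln(2.110 × 0.9389) / 0.4450 = 0.6835 / 0.4450 = 1.536 d.
L(t_c) = L₀ e^(−k_1 t_c) = 21.8 × 0.5401 = 11.77 mg/L, and at the critical point k_a D_c = k_1 L, so D_c = (0.401/0.846) × 11.77 = 5.581 mg/L.
Minimum DO = C_s − D_c = 11.5 − 5.581 = 5.919 mg/L.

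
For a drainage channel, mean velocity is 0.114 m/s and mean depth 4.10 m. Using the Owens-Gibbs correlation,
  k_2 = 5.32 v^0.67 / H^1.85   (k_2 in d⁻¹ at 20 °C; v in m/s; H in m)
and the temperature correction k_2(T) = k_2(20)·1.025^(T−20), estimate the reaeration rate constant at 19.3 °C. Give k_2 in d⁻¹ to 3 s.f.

k_2 ≈ 0.0897 d⁻¹

k_2(20) = 5.32 × 0.114^0.67 / 4.10^1.85 = 5.32 × 0.2334 / 13.60 = 0.09128 d⁻¹.
k_2(19.3) = 0.09128 × 1.025^(19.3−20) = 0.09128 × 0.9829 = 0.08972 d⁻¹.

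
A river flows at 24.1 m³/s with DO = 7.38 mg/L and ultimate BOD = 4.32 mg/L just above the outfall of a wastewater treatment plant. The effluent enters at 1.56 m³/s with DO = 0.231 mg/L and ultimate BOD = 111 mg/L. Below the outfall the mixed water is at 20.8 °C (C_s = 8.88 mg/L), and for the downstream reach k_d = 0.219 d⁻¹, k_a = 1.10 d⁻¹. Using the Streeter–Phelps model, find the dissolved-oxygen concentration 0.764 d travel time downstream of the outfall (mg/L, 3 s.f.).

Mixed DO = (24.1×7.38 + 1.56×0.231)/(24.1+1.56) = 178.2/25.66 = 6.945 mg/L.
Mixed L₀ = (24.1×4.32 + 1.56×111)/(25.66) = 277.3/25.66 = 10.81 mg/L.
Initial deficit D₀ = C_s − DO₀ = 8.88 − 6.945 = 1.935 mg/L.
D(0.764) = [0.219×10.81/(1.10−0.219)](e^(−0.219×0.764) − e^(−1.10×0.764)) + 1.935 e^(−1.10×0.764)
= 2.686 × (0.8459 − 0.4315) + 1.935 × 0.4315 = 1.948 mg/L.
DO = 8.88 − 1.948 = 6.932 mg/L.

DO ≈ 6.93 mg/L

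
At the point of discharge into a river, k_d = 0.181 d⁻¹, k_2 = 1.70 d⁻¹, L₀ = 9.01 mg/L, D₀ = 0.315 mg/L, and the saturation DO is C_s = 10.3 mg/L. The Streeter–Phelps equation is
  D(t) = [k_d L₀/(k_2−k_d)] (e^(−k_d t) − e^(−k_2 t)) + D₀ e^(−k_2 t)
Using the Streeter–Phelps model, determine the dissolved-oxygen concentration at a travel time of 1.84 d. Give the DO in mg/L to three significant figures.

DO ≈ 9.56 mg/L

k_d L₀/(k_2−k_d) = 0.181×9.01/(1.70−0.181) = 1.631/1.519 = 1.074 mg/L.
e^(−k_d t) = e^(−0.181×1.840) = 0.7167; e^(−k_2 t) = e^(−1.70×1.840) = 0.04381.
D = 1.074 × (0.7167 − 0.04381) + 0.315 × 0.04381 = 0.7225 + 0.01380 = 0.7363 mg/L.
DO = C_s − D = 10.3 − 0.7363 = 9.564 mg/L.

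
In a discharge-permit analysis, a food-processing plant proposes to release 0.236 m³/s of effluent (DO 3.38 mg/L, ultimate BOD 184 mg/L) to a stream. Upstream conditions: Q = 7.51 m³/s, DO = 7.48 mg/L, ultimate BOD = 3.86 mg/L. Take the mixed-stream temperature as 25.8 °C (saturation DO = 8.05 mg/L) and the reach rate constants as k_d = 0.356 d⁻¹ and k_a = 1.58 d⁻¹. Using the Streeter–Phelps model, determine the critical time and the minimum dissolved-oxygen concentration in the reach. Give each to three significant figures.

t_c ≈ 0.976 d; minimum DO ≈ 6.56 mg/L

Mixed DO = (7.51×7.48 + 0.236×3.38)/(7.51+0.236) = 56.97/7.746 = 7.355 mg/L.
Mixed L₀ = (7.51×3.86 + 0.236×184)/(7.746) = 72.41/7.746 = 9.348 mg/L.
Initial deficit D₀ = C_s − DO₀ = 8.05 − 7.355 = 0.6949 mg/L.
t_c = (1/1.224) ln[(1.58/0.356)(1 − 0.6949×1.224/(0.356×9.348))] = 0.8170 × ln(3.304) = 0.9764 d.
D_c = (0.356/1.58) × 9.348 × e^(−0.356×0.9764) = 0.2253 × 9.348 × 0.7064 = 1.488 mg/L.
Minimum DO = 8.05 − 1.488 = 6.562 mg/L.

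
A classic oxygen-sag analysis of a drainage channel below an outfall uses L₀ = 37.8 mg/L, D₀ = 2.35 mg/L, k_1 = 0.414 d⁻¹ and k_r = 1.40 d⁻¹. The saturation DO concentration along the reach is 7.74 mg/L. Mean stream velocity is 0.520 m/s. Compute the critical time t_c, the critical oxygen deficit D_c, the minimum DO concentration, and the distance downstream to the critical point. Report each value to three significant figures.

t_c ≈ 1.07 d; D_c ≈ 7.17 mg/L; min DO ≈ 0.572 mg/L; x_c ≈ 48.2 km

At the critical point dD/dt = 0, so k_1 L₀ e^(−k_1 t) = k_r D. Substituting D(t) from the Streeter–Phelps equation and solving for t gives
t_c = ln[(k_r/k_1)(1 − D₀(k_r−k_1)/(k_1 L₀))] / (k_r−k_1).
Here k_r−k_1 = 0.9860 d⁻¹ and 1 − D₀(k_r−k_1)/(k_1 L₀) = 1 − 2.35×0.9860/(0.414×37.8) = 0.8519, so
t_c = ln(3.382 × 0.8519) / 0.9860 = 1.058 / 0.9860 = 1.073 d.
D_c = (k_1/k_r) L₀ e^(−k_1 t_c) = (0.414/1.40) × 37.8 × e^(−0.414×1.073) = 0.2957 × 37.8 × 0.6413 = 7.168 mg/L.
Minimum DO = C_s − D_c = 7.74 − 7.168 = 0.5717 mg/L.
x_c = v t_c = 0.520 m/s × 1.073 d × 86400 s/d = 48210 m ≈ 48.2 km.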